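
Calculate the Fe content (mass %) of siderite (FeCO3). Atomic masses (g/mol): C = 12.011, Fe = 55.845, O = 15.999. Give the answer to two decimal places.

48.20 mass %

Formula mass = 1·55.845 + 1·12.011 + 3·15.999 = 115.853 g/mol, of which 55.845 g is Fe.
So Fe makes up 55.845/115.853 = 0.4820 of the mass, i.e. 48.20%.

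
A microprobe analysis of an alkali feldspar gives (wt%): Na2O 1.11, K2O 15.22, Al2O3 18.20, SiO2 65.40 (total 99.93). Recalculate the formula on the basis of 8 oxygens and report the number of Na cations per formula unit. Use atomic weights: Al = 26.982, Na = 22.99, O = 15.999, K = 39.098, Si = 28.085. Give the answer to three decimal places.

0.099 Na apfu

Na2O: 1.11/61.979 = 0.01791 mol → 0.03582 mol Na, 0.01791 mol O.
K2O: 15.22/94.195 = 0.16158 mol → 0.32316 mol K, 0.16158 mol O.
Al2O3: 18.20/101.961 = 0.17850 mol → 0.35700 mol Al, 0.53550 mol O.
SiO2: 65.40/60.083 = 1.08849 mol → 1.08849 mol Si, 2.17698 mol O.
Total oxygen = 2.89197 mol. Normalization factor = 8/2.89197 = 2.76628.
Na per 8 O = 0.03582 × 2.76628 = 0.099.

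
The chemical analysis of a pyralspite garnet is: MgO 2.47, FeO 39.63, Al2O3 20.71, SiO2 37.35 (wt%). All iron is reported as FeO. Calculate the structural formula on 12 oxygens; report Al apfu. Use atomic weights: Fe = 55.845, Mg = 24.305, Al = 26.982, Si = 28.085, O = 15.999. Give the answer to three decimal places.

1.977 Al apfu

MgO (M=40.304): mol = 0.06128; Mg = 0.06128, O = 0.06128.
FeO (M=71.844): mol = 0.55161; Fe = 0.55161, O = 0.55161.
Al2O3 (M=101.961): mol = 0.20312; Al = 0.40624, O = 0.60936.
SiO2 (M=60.083): mol = 0.62164; Si = 0.62164, O = 1.24328.
ΣO = 2.46553; factor = 12/ΣO = 4.86711.
Al apfu = 0.40624 × 4.86711 = 1.977.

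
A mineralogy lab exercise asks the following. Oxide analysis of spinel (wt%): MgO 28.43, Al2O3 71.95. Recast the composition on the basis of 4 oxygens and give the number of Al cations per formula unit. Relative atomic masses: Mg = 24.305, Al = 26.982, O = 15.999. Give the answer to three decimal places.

MgO (M=40.304): mol = 0.70539; Mg = 0.70539, O = 0.70539.
Al2O3 (M=101.961): mol = 0.70566; Al = 1.41132, O = 2.11698.
ΣO = 2.82237; factor = 4/ΣO = 1.41725.
Al apfu = 1.41132 × 1.41725 = 2.000.

2.000 Al apfu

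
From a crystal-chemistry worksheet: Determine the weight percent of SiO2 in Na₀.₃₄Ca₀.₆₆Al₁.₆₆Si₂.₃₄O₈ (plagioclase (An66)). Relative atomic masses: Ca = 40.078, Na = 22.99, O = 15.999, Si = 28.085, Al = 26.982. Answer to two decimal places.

51.54 wt%

Formula mass = 272.769 g/mol.
2.34 Si → 2.3400 mol SiO2 per formula unit; M(SiO2) = 60.083, so SiO2 mass = 140.594 g.
140.594/272.769 × 100 = 51.54 wt%.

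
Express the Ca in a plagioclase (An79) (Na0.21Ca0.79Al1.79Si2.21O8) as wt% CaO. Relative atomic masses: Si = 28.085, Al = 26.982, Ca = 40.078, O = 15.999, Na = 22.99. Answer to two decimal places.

M(Na0.21Ca0.79Al1.79Si2.21O8) = 274.847 g/mol; M(CaO) = 56.077 g/mol.
Moles CaO per formula unit = 0.79 Ca ÷ 1 = 0.7900.
CaO fraction = (0.7900 × 56.077) / 274.847 = 44.301/274.847 = 0.1612.

16.12 wt%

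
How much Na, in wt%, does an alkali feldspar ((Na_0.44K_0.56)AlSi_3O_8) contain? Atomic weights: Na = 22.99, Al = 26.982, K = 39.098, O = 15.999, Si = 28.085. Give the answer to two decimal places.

3.73 wt%

Formula mass = 0.44×22.99 + 0.56×39.098 + 1×26.982 + 3×28.085 + 8×15.999 = 271.239 g/mol, of which 10.116 g is Na.
So Na makes up 10.116/271.239 = 0.0373 of the mass, i.e. 3.73%.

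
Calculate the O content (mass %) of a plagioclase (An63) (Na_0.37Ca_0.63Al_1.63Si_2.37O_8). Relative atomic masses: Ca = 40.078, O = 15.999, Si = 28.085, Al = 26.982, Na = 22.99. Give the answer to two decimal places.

Molar mass of Na_0.37Ca_0.63Al_1.63Si_2.37O_8: 0.37×22.99 + 0.63×40.078 + 1.63×26.982 + 2.37×28.085 + 8×15.999 = 272.290 g/mol.
Mass of O per formula unit: 8 × 15.999 = 127.992 g.
Weight fraction O = 127.992 / 272.290 = 0.4701.

47.01 mass %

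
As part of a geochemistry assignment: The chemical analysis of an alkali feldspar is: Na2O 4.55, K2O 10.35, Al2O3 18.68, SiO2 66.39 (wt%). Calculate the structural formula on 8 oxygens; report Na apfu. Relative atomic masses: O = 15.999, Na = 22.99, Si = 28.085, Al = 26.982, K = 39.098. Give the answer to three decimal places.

Na2O (M=61.979): mol = 0.07341; Na = 0.14682, O = 0.07341.
K2O (M=94.195): mol = 0.10988; K = 0.21976, O = 0.10988.
Al2O3 (M=101.961): mol = 0.18321; Al = 0.36642, O = 0.54963.
SiO2 (M=60.083): mol = 1.10497; Si = 1.10497, O = 2.20994.
ΣO = 2.94286; factor = 8/ΣO = 2.71844.
Na apfu = 0.14682 × 2.71844 = 0.399.

0.399 Na apfu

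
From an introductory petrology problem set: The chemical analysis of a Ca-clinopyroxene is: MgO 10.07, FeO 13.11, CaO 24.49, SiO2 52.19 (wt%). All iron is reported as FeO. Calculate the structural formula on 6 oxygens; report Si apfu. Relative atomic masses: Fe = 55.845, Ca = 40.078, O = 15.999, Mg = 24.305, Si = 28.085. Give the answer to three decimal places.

MgO: 10.07/40.304 = 0.24985 mol → 0.24985 mol Mg, 0.24985 mol O.
FeO: 13.11/71.844 = 0.18248 mol → 0.18248 mol Fe, 0.18248 mol O.
CaO: 24.49/56.077 = 0.43672 mol → 0.43672 mol Ca, 0.43672 mol O.
SiO2: 52.19/60.083 = 0.86863 mol → 0.86863 mol Si, 1.73726 mol O.
Total oxygen = 2.60631 mol. Normalization factor = 6/2.60631 = 2.30211.
Si per 6 O = 0.86863 × 2.30211 = 2.000.

2.000 Si apfu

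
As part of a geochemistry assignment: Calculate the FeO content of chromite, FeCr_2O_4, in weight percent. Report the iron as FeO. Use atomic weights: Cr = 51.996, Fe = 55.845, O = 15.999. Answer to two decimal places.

32.10 wt%

M(FeCr_2O_4) = 223.833 g/mol; M(FeO) = 71.844 g/mol.
Moles FeO per formula unit = 1 Fe ÷ 1 = 1.0000.
FeO fraction = (1.0000 × 71.844) / 223.833 = 71.844/223.833 = 0.3210.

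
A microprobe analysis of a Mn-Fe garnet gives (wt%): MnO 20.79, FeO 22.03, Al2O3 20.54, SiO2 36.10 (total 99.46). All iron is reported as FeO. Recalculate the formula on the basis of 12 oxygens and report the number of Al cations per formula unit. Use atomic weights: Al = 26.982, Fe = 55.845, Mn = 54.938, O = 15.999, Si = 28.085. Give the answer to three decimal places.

MnO (M=70.937): mol = 0.29308; Mn = 0.29308, O = 0.29308.
FeO (M=71.844): mol = 0.30664; Fe = 0.30664, O = 0.30664.
Al2O3 (M=101.961): mol = 0.20145; Al = 0.40290, O = 0.60435.
SiO2 (M=60.083): mol = 0.60084; Si = 0.60084, O = 1.20168.
ΣO = 2.40575; factor = 12/ΣO = 4.98805.
Al apfu = 0.40290 × 4.98805 = 2.010.

2.010 Al apfu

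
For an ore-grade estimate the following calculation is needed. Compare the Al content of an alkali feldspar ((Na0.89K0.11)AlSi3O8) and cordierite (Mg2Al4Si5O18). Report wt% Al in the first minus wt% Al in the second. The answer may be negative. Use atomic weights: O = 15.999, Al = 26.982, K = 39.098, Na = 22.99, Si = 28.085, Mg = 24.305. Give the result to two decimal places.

-8.23 percentage points

Al in (Na0.89K0.11)AlSi3O8: molar mass 263.991 g/mol; 1×26.982 = 26.982 g → 10.22 wt%.
Al in Mg2Al4Si5O18: molar mass 584.945 g/mol; 4×26.982 = 107.928 g → 18.45 wt%.
Difference = 10.22 − 18.45 = -8.23 percentage points.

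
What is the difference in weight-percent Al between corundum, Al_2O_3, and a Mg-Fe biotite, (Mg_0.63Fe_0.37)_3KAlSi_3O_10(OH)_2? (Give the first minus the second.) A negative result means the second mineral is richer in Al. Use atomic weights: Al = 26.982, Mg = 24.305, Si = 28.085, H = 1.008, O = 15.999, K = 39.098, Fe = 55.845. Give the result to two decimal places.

M(Al_2O_3) = 101.961 g/mol, so wt% Al = 53.964/101.961 × 100 = 52.93%.
M((Mg_0.63Fe_0.37)_3KAlSi_3O_10(OH)_2) = 452.263 g/mol, so wt% Al = 26.982/452.263 × 100 = 5.97%.
52.93 − 5.97 = 46.96 pp.

46.96 percentage points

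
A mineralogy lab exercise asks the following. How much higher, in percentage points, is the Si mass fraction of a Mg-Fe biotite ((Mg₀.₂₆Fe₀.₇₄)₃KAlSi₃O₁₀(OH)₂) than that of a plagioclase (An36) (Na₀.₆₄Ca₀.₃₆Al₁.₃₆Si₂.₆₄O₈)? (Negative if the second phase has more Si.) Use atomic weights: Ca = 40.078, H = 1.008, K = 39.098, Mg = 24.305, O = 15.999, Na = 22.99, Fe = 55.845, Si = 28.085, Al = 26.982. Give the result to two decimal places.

-10.38 percentage points

Si in (Mg₀.₂₆Fe₀.₇₄)₃KAlSi₃O₁₀(OH)₂: molar mass 487.273 g/mol; 3×28.085 = 84.255 g → 17.29 wt%.
Si in Na₀.₆₄Ca₀.₃₆Al₁.₃₆Si₂.₆₄O₈: molar mass 267.974 g/mol; 2.64×28.085 = 74.144 g → 27.67 wt%.
Difference = 17.29 − 27.67 = -10.38 percentage points.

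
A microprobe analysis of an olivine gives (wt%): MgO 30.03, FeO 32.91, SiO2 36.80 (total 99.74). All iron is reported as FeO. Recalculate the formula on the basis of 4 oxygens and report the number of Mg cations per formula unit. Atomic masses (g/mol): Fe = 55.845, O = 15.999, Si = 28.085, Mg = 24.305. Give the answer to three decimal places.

1.227 Mg apfu

MgO (M=40.304): mol = 0.74509; Mg = 0.74509, O = 0.74509.
FeO (M=71.844): mol = 0.45808; Fe = 0.45808, O = 0.45808.
SiO2 (M=60.083): mol = 0.61249; Si = 0.61249, O = 1.22498.
ΣO = 2.42815; factor = 4/ΣO = 1.64734.
Mg apfu = 0.74509 × 1.64734 = 1.227.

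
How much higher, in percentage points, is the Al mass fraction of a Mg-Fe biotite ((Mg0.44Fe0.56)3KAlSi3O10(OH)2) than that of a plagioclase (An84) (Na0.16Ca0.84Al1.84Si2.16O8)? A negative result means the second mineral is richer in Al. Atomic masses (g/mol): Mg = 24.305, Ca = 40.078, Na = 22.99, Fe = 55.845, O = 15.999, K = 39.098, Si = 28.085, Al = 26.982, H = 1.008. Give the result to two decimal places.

-12.27 percentage points

M((Mg0.44Fe0.56)3KAlSi3O10(OH)2) = 470.241 g/mol, so wt% Al = 26.982/470.241 × 100 = 5.74%.
M(Na0.16Ca0.84Al1.84Si2.16O8) = 275.646 g/mol, so wt% Al = 49.647/275.646 × 100 = 18.01%.
5.74 − 18.01 = -12.27 pp.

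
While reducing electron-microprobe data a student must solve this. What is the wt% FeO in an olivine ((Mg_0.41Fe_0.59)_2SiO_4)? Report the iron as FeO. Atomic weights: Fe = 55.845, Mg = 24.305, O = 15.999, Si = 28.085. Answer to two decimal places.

47.65 wt%

Molar mass of (Mg_0.41Fe_0.59)_2SiO_4 = 0.82*24.305 + 1.18*55.845 + 1*28.085 + 4*15.999 = 177.908 g/mol.
Each formula unit contains 1.18 Fe, equivalent to 1.18/1 = 1.1800 mol FeO.
M(FeO) = 1×55.845 + 1×15.999 = 71.844 g/mol.
Mass of FeO per formula unit = 1.1800 × 71.844 = 84.776 g.
FeO wt% = 84.776 / 177.908 × 100 = 47.65%.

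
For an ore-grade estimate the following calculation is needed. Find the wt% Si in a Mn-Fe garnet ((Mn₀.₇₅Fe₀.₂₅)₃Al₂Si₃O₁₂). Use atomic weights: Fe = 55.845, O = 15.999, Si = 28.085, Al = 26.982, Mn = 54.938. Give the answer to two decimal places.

17.00 weight percent

Formula mass = 2.25*54.938 + 0.75*55.845 + 2*26.982 + 3*28.085 + 12*15.999 = 495.701 g/mol, of which 84.255 g is Si.
So Si makes up 84.255/495.701 = 0.1700 of the mass, i.e. 17.00%.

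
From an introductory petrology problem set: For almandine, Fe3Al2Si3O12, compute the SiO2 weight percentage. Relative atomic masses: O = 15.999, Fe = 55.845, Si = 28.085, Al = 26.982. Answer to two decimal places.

Molar mass of Fe3Al2Si3O12 = 3×55.845 + 2×26.982 + 3×28.085 + 12×15.999 = 497.742 g/mol.
Each formula unit contains 3 Si, equivalent to 3/1 = 3.0000 mol SiO2.
M(SiO2) = 1×28.085 + 2×15.999 = 60.083 g/mol.
Mass of SiO2 per formula unit = 3.0000 × 60.083 = 180.249 g.
SiO2 wt% = 180.249 / 497.742 × 100 = 36.21%.

36.21 wt%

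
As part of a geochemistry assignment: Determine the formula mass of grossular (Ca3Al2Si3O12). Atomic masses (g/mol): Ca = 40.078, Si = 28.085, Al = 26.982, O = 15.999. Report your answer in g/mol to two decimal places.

Ca: 3 × 40.078 = 120.2340
Al: 2 × 26.982 = 53.9640
Si: 3 × 28.085 = 84.2550
O: 12 × 15.999 = 191.9880
Summing the contributions gives the formula mass.

450.44 g/mol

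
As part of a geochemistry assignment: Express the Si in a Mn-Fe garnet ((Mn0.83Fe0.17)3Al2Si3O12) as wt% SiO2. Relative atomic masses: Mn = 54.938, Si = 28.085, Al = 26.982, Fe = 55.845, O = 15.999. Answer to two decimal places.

M((Mn0.83Fe0.17)3Al2Si3O12) = 495.484 g/mol; M(SiO2) = 60.083 g/mol.
Moles SiO2 per formula unit = 3 Si ÷ 1 = 3.0000.
SiO2 fraction = (3.0000 × 60.083) / 495.484 = 180.249/495.484 = 0.3638.

36.38 wt%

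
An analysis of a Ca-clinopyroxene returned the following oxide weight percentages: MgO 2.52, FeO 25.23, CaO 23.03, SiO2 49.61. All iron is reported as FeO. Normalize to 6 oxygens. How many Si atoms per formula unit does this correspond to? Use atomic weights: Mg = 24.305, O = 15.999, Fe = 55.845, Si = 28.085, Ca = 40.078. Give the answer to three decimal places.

2.001 Si apfu

2.52 wt% MgO ÷ 40.304 g/mol = 0.06252 mol, giving 0.06252 Mg and 0.06252 O.
25.23 wt% FeO ÷ 71.844 g/mol = 0.35118 mol, giving 0.35118 Fe and 0.35118 O.
23.03 wt% CaO ÷ 56.077 g/mol = 0.41069 mol, giving 0.41069 Ca and 0.41069 O.
49.61 wt% SiO2 ÷ 60.083 g/mol = 0.82569 mol, giving 0.82569 Si and 1.65138 O.
Oxygen sums to 2.47577; scaling by 6/2.47577 = 2.42349 puts the formula on 6 O.
Si: 0.82569 × 2.42349 = 2.001 atoms per formula unit.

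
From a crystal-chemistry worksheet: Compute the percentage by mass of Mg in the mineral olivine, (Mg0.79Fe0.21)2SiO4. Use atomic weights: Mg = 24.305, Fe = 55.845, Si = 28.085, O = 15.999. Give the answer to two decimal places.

Molar mass of (Mg0.79Fe0.21)2SiO4: 1.58*24.305 + 0.42*55.845 + 1*28.085 + 4*15.999 = 153.938 g/mol.
Mass of Mg per formula unit: 1.58 × 24.305 = 38.402 g.
Weight fraction Mg = 38.402 / 153.938 = 0.2495.

24.95 weight percent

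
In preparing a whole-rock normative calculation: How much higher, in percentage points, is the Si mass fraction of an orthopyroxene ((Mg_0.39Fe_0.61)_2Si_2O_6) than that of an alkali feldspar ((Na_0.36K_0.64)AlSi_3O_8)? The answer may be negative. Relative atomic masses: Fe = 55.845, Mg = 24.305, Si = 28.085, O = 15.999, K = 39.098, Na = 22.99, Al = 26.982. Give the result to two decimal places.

-7.44 percentage points

Si in (Mg_0.39Fe_0.61)_2Si_2O_6: molar mass 239.253 g/mol; 2×28.085 = 56.170 g → 23.48 wt%.
Si in (Na_0.36K_0.64)AlSi_3O_8: molar mass 272.528 g/mol; 3×28.085 = 84.255 g → 30.92 wt%.
Difference = 23.48 − 30.92 = -7.44 percentage points.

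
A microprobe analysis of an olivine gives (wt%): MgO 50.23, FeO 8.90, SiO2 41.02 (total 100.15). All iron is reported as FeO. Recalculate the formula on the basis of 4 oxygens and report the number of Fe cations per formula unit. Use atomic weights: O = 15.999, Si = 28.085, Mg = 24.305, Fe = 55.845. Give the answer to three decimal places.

0.181 Fe apfu

MgO: 50.23/40.304 = 1.24628 mol → 1.24628 mol Mg, 1.24628 mol O.
FeO: 8.90/71.844 = 0.12388 mol → 0.12388 mol Fe, 0.12388 mol O.
SiO2: 41.02/60.083 = 0.68272 mol → 0.68272 mol Si, 1.36544 mol O.
Total oxygen = 2.73560 mol. Normalization factor = 4/2.73560 = 1.46220.
Fe per 4 O = 0.12388 × 1.46220 = 0.181.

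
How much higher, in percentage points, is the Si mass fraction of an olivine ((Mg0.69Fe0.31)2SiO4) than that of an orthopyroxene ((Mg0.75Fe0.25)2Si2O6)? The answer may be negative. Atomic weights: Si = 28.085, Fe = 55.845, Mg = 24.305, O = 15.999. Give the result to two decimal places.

M((Mg0.69Fe0.31)2SiO4) = 160.246 g/mol, so wt% Si = 28.085/160.246 × 100 = 17.53%.
M((Mg0.75Fe0.25)2Si2O6) = 216.544 g/mol, so wt% Si = 56.170/216.544 × 100 = 25.94%.
17.53 − 25.94 = -8.41 pp.

-8.41 percentage points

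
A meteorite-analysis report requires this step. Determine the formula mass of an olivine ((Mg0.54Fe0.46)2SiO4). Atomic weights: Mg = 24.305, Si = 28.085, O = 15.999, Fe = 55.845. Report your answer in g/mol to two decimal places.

169.71 g/mol

The formula mass is the sum 1.08*24.305 + 0.92*55.845 + 1*28.085 + 4*15.999.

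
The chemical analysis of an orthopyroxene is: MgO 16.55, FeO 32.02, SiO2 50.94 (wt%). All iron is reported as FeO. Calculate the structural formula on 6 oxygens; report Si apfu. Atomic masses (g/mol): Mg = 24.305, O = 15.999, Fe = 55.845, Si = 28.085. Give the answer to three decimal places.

1.993 Si apfu

MgO: 16.55/40.304 = 0.41063 mol → 0.41063 mol Mg, 0.41063 mol O.
FeO: 32.02/71.844 = 0.44569 mol → 0.44569 mol Fe, 0.44569 mol O.
SiO2: 50.94/60.083 = 0.84783 mol → 0.84783 mol Si, 1.69566 mol O.
Total oxygen = 2.55198 mol. Normalization factor = 6/2.55198 = 2.35112.
Si per 6 O = 0.84783 × 2.35112 = 1.993.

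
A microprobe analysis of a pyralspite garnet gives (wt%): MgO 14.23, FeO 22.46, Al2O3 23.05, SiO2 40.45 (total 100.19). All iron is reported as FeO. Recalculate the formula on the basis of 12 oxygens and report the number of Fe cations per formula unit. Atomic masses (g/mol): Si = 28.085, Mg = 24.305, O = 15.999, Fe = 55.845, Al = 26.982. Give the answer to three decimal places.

MgO: 14.23/40.304 = 0.35307 mol → 0.35307 mol Mg, 0.35307 mol O.
FeO: 22.46/71.844 = 0.31262 mol → 0.31262 mol Fe, 0.31262 mol O.
Al2O3: 23.05/101.961 = 0.22607 mol → 0.45214 mol Al, 0.67821 mol O.
SiO2: 40.45/60.083 = 0.67324 mol → 0.67324 mol Si, 1.34648 mol O.
Total oxygen = 2.69038 mol. Normalization factor = 12/2.69038 = 4.46034.
Fe per 12 O = 0.31262 × 4.46034 = 1.394.

1.394 Fe apfu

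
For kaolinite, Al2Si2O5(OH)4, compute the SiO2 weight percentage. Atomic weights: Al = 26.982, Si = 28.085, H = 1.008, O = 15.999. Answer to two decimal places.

46.55 wt%

Formula mass = 258.157 g/mol.
2 Si → 2.0000 mol SiO2 per formula unit; M(SiO2) = 60.083, so SiO2 mass = 120.166 g.
120.166/258.157 × 100 = 46.55 wt%.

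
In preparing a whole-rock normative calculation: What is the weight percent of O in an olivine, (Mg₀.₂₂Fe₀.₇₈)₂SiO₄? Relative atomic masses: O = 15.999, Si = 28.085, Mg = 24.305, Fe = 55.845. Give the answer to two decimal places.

Molar mass of (Mg₀.₂₂Fe₀.₇₈)₂SiO₄: 0.44·24.305 + 1.56·55.845 + 1·28.085 + 4·15.999 = 189.893 g/mol.
Mass of O per formula unit: 4 × 15.999 = 63.996 g.
Weight fraction O = 63.996 / 189.893 = 0.3370.

33.70 mass %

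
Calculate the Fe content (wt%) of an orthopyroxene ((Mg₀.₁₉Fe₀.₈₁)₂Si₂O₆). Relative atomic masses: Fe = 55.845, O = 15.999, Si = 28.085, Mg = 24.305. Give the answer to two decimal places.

35.92 wt%

M((Mg₀.₁₉Fe₀.₈₁)₂Si₂O₆) = 251.869 g/mol.
Fe contributes 1.62 × 55.845 = 90.469 g per mole.
90.469/251.869 = 0.3592 → 35.92%.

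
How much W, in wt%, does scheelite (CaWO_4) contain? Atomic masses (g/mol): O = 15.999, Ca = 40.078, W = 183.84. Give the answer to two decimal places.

63.85 wt%

Molar mass of CaWO_4: 1·40.078 + 1·183.84 + 4·15.999 = 287.914 g/mol.
Mass of W per formula unit: 1 × 183.84 = 183.840 g.
Weight fraction W = 183.840 / 287.914 = 0.6385.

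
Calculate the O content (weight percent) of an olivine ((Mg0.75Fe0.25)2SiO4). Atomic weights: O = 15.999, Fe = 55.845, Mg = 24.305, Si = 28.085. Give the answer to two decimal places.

Molar mass of (Mg0.75Fe0.25)2SiO4: 1.50*24.305 + 0.50*55.845 + 1*28.085 + 4*15.999 = 156.461 g/mol.
Mass of O per formula unit: 4 × 15.999 = 63.996 g.
Weight fraction O = 63.996 / 156.461 = 0.4090.

40.90 weight percent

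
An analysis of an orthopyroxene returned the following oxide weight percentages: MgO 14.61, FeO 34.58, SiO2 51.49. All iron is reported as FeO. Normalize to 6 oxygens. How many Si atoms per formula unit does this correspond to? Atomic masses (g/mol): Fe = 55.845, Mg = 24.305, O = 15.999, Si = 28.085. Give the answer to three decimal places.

2.010 Si apfu

MgO (M=40.304): mol = 0.36250; Mg = 0.36250, O = 0.36250.
FeO (M=71.844): mol = 0.48132; Fe = 0.48132, O = 0.48132.
SiO2 (M=60.083): mol = 0.85698; Si = 0.85698, O = 1.71396.
ΣO = 2.55778; factor = 6/ΣO = 2.34578.
Si apfu = 0.85698 × 2.34578 = 2.010.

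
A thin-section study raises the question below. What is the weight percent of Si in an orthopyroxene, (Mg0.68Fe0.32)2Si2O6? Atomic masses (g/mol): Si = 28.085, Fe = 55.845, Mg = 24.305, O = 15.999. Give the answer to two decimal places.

25.42 mass %

Molar mass of (Mg0.68Fe0.32)2Si2O6: 1.36×24.305 + 0.64×55.845 + 2×28.085 + 6×15.999 = 220.960 g/mol.
Mass of Si per formula unit: 2 × 28.085 = 56.170 g.
Weight fraction Si = 56.170 / 220.960 = 0.2542.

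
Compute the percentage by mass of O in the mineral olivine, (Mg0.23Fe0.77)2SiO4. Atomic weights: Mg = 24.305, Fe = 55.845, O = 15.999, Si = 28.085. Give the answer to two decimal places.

33.81 wt%

Molar mass of (Mg0.23Fe0.77)2SiO4: 0.46·24.305 + 1.54·55.845 + 1·28.085 + 4·15.999 = 189.263 g/mol.
Mass of O per formula unit: 4 × 15.999 = 63.996 g.
Weight fraction O = 63.996 / 189.263 = 0.3381.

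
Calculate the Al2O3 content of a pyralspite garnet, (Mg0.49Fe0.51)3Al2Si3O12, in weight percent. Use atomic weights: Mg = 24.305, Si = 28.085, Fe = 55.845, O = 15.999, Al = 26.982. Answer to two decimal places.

22.59 wt%

M((Mg0.49Fe0.51)3Al2Si3O12) = 451.378 g/mol; M(Al2O3) = 101.961 g/mol.
Moles Al2O3 per formula unit = 2 Al ÷ 2 = 1.0000.
Al2O3 fraction = (1.0000 × 101.961) / 451.378 = 101.961/451.378 = 0.2259.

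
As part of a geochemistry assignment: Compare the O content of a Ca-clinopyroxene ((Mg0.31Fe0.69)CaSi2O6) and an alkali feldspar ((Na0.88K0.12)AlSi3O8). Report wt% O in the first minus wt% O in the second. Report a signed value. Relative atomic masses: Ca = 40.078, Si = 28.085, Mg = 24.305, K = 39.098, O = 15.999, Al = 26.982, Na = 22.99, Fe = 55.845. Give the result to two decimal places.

-8.17 percentage points

O in (Mg0.31Fe0.69)CaSi2O6: molar mass 238.310 g/mol; 6×15.999 = 95.994 g → 40.28 wt%.
O in (Na0.88K0.12)AlSi3O8: molar mass 264.152 g/mol; 8×15.999 = 127.992 g → 48.45 wt%.
Difference = 40.28 − 48.45 = -8.17 percentage points.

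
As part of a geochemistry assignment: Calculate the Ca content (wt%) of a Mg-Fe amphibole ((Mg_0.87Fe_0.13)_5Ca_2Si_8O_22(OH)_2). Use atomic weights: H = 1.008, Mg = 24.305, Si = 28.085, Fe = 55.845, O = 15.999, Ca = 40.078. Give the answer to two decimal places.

9.62 wt%

Molar mass of (Mg_0.87Fe_0.13)_5Ca_2Si_8O_22(OH)_2: 4.35×24.305 + 0.65×55.845 + 2×40.078 + 8×28.085 + 24×15.999 + 2×1.008 = 832.854 g/mol.
Mass of Ca per formula unit: 2 × 40.078 = 80.156 g.
Weight fraction Ca = 80.156 / 832.854 = 0.0962.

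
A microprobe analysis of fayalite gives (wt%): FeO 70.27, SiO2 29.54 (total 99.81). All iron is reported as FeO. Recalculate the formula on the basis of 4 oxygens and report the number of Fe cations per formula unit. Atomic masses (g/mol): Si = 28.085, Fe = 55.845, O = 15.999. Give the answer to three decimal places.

1.995 Fe apfu

70.27 wt% FeO ÷ 71.844 g/mol = 0.97809 mol, giving 0.97809 Fe and 0.97809 O.
29.54 wt% SiO2 ÷ 60.083 g/mol = 0.49165 mol, giving 0.49165 Si and 0.98330 O.
Oxygen sums to 1.96139; scaling by 4/1.96139 = 2.03937 puts the formula on 4 O.
Fe: 0.97809 × 2.03937 = 1.995 atoms per formula unit.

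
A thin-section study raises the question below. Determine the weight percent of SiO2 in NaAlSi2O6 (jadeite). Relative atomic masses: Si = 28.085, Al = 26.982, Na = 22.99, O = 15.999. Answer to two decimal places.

59.45 wt%

Molar mass of NaAlSi2O6 = 1*22.99 + 1*26.982 + 2*28.085 + 6*15.999 = 202.136 g/mol.
Each formula unit contains 2 Si, equivalent to 2/1 = 2.0000 mol SiO2.
M(SiO2) = 1×28.085 + 2×15.999 = 60.083 g/mol.
Mass of SiO2 per formula unit = 2.0000 × 60.083 = 120.166 g.
SiO2 wt% = 120.166 / 202.136 × 100 = 59.45%.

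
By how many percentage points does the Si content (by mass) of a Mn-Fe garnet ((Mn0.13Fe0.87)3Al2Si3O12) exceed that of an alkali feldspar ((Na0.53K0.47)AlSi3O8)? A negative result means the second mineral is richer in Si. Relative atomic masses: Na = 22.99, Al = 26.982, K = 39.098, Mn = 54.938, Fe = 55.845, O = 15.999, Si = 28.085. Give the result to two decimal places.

First mineral: 84.255 g Si in 497.388 g formula = 16.94 wt% Si.
Second mineral: 84.255 g Si in 269.790 g formula = 31.23 wt% Si.
16.94% − 31.23% gives a difference of -14.29 percentage points.

-14.29 percentage points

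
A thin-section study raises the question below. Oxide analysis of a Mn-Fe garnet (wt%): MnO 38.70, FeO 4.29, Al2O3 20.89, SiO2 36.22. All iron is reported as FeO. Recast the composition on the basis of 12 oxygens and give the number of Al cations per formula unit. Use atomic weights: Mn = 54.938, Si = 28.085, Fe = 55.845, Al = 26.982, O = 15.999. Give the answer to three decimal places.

MnO (M=70.937): mol = 0.54555; Mn = 0.54555, O = 0.54555.
FeO (M=71.844): mol = 0.05971; Fe = 0.05971, O = 0.05971.
Al2O3 (M=101.961): mol = 0.20488; Al = 0.40976, O = 0.61464.
SiO2 (M=60.083): mol = 0.60283; Si = 0.60283, O = 1.20566.
ΣO = 2.42556; factor = 12/ΣO = 4.94731.
Al apfu = 0.40976 × 4.94731 = 2.027.

2.027 Al apfu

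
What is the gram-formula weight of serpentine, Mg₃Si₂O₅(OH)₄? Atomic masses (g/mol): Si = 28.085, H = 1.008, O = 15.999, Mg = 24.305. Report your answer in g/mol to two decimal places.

277.11 g/mol

M = 3·24.305 + 2·28.085 + 9·15.999 + 4·1.008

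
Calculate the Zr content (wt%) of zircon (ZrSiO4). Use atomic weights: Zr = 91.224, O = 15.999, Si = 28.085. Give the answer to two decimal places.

Formula mass = 1·91.224 + 1·28.085 + 4·15.999 = 183.305 g/mol, of which 91.224 g is Zr.
So Zr makes up 91.224/183.305 = 0.4977 of the mass, i.e. 49.77%.

49.77 wt%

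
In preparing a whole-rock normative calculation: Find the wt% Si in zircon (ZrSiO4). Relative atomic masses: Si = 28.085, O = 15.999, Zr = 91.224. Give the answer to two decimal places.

Formula mass = 1·91.224 + 1·28.085 + 4·15.999 = 183.305 g/mol, of which 28.085 g is Si.
So Si makes up 28.085/183.305 = 0.1532 of the mass, i.e. 15.32%.

15.32 weight percent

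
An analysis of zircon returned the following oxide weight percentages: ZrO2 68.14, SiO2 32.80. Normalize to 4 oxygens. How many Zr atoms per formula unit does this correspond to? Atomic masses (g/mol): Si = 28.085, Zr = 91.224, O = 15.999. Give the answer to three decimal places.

68.14 wt% ZrO2 ÷ 123.222 g/mol = 0.55299 mol, giving 0.55299 Zr and 1.10598 O.
32.80 wt% SiO2 ÷ 60.083 g/mol = 0.54591 mol, giving 0.54591 Si and 1.09182 O.
Oxygen sums to 2.19780; scaling by 4/2.19780 = 1.82000 puts the formula on 4 O.
Zr: 0.55299 × 1.82000 = 1.006 atoms per formula unit.

1.006 Zr apfu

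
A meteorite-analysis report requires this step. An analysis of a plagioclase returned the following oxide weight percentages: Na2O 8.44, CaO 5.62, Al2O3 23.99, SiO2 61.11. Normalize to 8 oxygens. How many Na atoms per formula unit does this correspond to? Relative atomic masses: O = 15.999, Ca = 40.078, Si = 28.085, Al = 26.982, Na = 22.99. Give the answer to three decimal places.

0.732 Na apfu

8.44 wt% Na2O ÷ 61.979 g/mol = 0.13618 mol, giving 0.27236 Na and 0.13618 O.
5.62 wt% CaO ÷ 56.077 g/mol = 0.10022 mol, giving 0.10022 Ca and 0.10022 O.
23.99 wt% Al2O3 ÷ 101.961 g/mol = 0.23529 mol, giving 0.47058 Al and 0.70587 O.
61.11 wt% SiO2 ÷ 60.083 g/mol = 1.01709 mol, giving 1.01709 Si and 2.03418 O.
Oxygen sums to 2.97645; scaling by 8/2.97645 = 2.68777 puts the formula on 8 O.
Na: 0.27236 × 2.68777 = 0.732 atoms per formula unit.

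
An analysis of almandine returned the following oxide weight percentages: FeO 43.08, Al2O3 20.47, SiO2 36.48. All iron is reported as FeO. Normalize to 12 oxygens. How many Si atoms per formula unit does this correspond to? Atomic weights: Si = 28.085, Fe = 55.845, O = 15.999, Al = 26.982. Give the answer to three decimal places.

FeO: 43.08/71.844 = 0.59963 mol → 0.59963 mol Fe, 0.59963 mol O.
Al2O3: 20.47/101.961 = 0.20076 mol → 0.40152 mol Al, 0.60228 mol O.
SiO2: 36.48/60.083 = 0.60716 mol → 0.60716 mol Si, 1.21432 mol O.
Total oxygen = 2.41623 mol. Normalization factor = 12/2.41623 = 4.96641.
Si per 12 O = 0.60716 × 4.96641 = 3.015.

3.015 Si apfu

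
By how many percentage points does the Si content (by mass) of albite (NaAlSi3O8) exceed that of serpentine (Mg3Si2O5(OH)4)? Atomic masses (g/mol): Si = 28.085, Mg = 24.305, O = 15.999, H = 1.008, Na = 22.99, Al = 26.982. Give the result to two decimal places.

11.86 percentage points

First mineral: 84.255 g Si in 262.219 g formula = 32.13 wt% Si.
Second mineral: 56.170 g Si in 277.108 g formula = 20.27 wt% Si.
32.13% − 20.27% gives a difference of 11.86 percentage points.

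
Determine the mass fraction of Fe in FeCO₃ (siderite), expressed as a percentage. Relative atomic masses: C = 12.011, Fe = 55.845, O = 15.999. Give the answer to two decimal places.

Molar mass of FeCO₃: 1×55.845 + 1×12.011 + 3×15.999 = 115.853 g/mol.
Mass of Fe per formula unit: 1 × 55.845 = 55.845 g.
Weight fraction Fe = 55.845 / 115.853 = 0.4820.

48.20 weight percent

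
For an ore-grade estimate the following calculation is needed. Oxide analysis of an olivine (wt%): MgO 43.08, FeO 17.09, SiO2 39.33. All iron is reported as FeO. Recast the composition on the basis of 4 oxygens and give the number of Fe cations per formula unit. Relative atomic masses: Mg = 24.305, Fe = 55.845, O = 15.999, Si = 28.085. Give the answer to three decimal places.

MgO (M=40.304): mol = 1.06888; Mg = 1.06888, O = 1.06888.
FeO (M=71.844): mol = 0.23788; Fe = 0.23788, O = 0.23788.
SiO2 (M=60.083): mol = 0.65459; Si = 0.65459, O = 1.30918.
ΣO = 2.61594; factor = 4/ΣO = 1.52909.
Fe apfu = 0.23788 × 1.52909 = 0.364.

0.364 Fe apfu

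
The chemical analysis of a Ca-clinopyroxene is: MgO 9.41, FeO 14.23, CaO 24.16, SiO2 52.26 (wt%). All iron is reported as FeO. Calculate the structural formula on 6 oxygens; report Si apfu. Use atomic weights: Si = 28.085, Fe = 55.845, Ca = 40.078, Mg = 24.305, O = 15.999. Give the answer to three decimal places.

9.41 wt% MgO ÷ 40.304 g/mol = 0.23348 mol, giving 0.23348 Mg and 0.23348 O.
14.23 wt% FeO ÷ 71.844 g/mol = 0.19807 mol, giving 0.19807 Fe and 0.19807 O.
24.16 wt% CaO ÷ 56.077 g/mol = 0.43084 mol, giving 0.43084 Ca and 0.43084 O.
52.26 wt% SiO2 ÷ 60.083 g/mol = 0.86980 mol, giving 0.86980 Si and 1.73960 O.
Oxygen sums to 2.60199; scaling by 6/2.60199 = 2.30593 puts the formula on 6 O.
Si: 0.86980 × 2.30593 = 2.006 atoms per formula unit.

2.006 Si apfu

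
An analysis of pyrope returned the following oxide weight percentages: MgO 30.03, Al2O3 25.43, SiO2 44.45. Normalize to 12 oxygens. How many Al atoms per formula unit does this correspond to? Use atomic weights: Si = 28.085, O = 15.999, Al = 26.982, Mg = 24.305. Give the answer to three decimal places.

MgO: 30.03/40.304 = 0.74509 mol → 0.74509 mol Mg, 0.74509 mol O.
Al2O3: 25.43/101.961 = 0.24941 mol → 0.49882 mol Al, 0.74823 mol O.
SiO2: 44.45/60.083 = 0.73981 mol → 0.73981 mol Si, 1.47962 mol O.
Total oxygen = 2.97294 mol. Normalization factor = 12/2.97294 = 4.03641.
Al per 12 O = 0.49882 × 4.03641 = 2.013.

2.013 Al apfu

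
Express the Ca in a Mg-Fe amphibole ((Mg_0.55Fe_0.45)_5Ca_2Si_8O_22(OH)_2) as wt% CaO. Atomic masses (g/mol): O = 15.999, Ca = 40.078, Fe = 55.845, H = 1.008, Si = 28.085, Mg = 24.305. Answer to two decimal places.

12.70 wt%

Formula mass = 883.318 g/mol.
2 Ca → 2.0000 mol CaO per formula unit; M(CaO) = 56.077, so CaO mass = 112.154 g.
112.154/883.318 × 100 = 12.70 wt%.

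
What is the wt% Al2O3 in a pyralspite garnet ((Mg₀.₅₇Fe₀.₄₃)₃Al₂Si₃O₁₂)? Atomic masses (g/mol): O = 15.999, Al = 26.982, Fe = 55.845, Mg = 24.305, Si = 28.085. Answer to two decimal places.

22.97 wt%

Molar mass of (Mg₀.₅₇Fe₀.₄₃)₃Al₂Si₃O₁₂ = 1.71·24.305 + 1.29·55.845 + 2·26.982 + 3·28.085 + 12·15.999 = 443.809 g/mol.
Each formula unit contains 2 Al, equivalent to 2/2 = 1.0000 mol Al2O3.
M(Al2O3) = 2×26.982 + 3×15.999 = 101.961 g/mol.
Mass of Al2O3 per formula unit = 1.0000 × 101.961 = 101.961 g.
Al2O3 wt% = 101.961 / 443.809 × 100 = 22.97%.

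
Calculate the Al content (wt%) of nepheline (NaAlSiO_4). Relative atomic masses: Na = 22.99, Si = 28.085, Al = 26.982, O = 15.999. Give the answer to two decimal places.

Molar mass of NaAlSiO_4: 1·22.99 + 1·26.982 + 1·28.085 + 4·15.999 = 142.053 g/mol.
Mass of Al per formula unit: 1 × 26.982 = 26.982 g.
Weight fraction Al = 26.982 / 142.053 = 0.1899.

18.99 wt%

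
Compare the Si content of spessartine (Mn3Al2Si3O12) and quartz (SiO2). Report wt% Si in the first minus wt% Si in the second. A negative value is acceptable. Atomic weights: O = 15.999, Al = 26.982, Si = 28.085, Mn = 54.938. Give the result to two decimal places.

-29.72 percentage points

Si in Mn3Al2Si3O12: molar mass 495.021 g/mol; 3×28.085 = 84.255 g → 17.02 wt%.
Si in SiO2: molar mass 60.083 g/mol; 1×28.085 = 28.085 g → 46.74 wt%.
Difference = 17.02 − 46.74 = -29.72 percentage points.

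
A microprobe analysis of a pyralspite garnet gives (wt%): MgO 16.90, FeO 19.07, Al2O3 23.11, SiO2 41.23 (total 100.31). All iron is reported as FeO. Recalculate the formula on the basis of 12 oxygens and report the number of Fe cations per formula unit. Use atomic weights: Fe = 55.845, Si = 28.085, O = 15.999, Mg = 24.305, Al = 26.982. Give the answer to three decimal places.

1.164 Fe apfu

16.90 wt% MgO ÷ 40.304 g/mol = 0.41931 mol, giving 0.41931 Mg and 0.41931 O.
19.07 wt% FeO ÷ 71.844 g/mol = 0.26544 mol, giving 0.26544 Fe and 0.26544 O.
23.11 wt% Al2O3 ÷ 101.961 g/mol = 0.22666 mol, giving 0.45332 Al and 0.67998 O.
41.23 wt% SiO2 ÷ 60.083 g/mol = 0.68622 mol, giving 0.68622 Si and 1.37244 O.
Oxygen sums to 2.73717; scaling by 12/2.73717 = 4.38409 puts the formula on 12 O.
Fe: 0.26544 × 4.38409 = 1.164 atoms per formula unit.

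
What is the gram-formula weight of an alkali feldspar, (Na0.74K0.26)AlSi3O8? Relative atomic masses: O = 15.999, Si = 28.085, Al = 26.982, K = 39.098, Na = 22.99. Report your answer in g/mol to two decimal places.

M = 0.74·22.99 + 0.26·39.098 + 1·26.982 + 3·28.085 + 8·15.999

266.41 g/mol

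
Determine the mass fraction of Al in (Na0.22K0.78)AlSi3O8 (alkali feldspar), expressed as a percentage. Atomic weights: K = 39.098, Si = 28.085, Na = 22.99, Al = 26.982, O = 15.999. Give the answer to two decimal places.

Formula mass = 0.22×22.99 + 0.78×39.098 + 1×26.982 + 3×28.085 + 8×15.999 = 274.783 g/mol, of which 26.982 g is Al.
So Al makes up 26.982/274.783 = 0.0982 of the mass, i.e. 9.82%.

9.82 mass %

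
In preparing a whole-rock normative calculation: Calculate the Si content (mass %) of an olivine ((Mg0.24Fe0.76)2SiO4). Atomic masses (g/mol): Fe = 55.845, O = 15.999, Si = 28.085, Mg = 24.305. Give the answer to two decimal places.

14.89 mass %

Molar mass of (Mg0.24Fe0.76)2SiO4: 0.48·24.305 + 1.52·55.845 + 1·28.085 + 4·15.999 = 188.632 g/mol.
Mass of Si per formula unit: 1 × 28.085 = 28.085 g.
Weight fraction Si = 28.085 / 188.632 = 0.1489.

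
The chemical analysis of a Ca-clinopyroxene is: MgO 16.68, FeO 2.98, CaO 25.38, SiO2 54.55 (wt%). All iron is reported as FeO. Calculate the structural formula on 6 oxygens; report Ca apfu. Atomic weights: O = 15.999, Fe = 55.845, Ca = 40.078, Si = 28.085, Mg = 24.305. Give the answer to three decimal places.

MgO: 16.68/40.304 = 0.41385 mol → 0.41385 mol Mg, 0.41385 mol O.
FeO: 2.98/71.844 = 0.04148 mol → 0.04148 mol Fe, 0.04148 mol O.
CaO: 25.38/56.077 = 0.45259 mol → 0.45259 mol Ca, 0.45259 mol O.
SiO2: 54.55/60.083 = 0.90791 mol → 0.90791 mol Si, 1.81582 mol O.
Total oxygen = 2.72374 mol. Normalization factor = 6/2.72374 = 2.20285.
Ca per 6 O = 0.45259 × 2.20285 = 0.997.

0.997 Ca apfu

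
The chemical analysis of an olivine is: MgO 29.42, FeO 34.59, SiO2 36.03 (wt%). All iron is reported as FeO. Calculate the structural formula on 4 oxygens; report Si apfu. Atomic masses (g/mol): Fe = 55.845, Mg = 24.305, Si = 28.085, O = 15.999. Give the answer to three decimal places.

MgO (M=40.304): mol = 0.72995; Mg = 0.72995, O = 0.72995.
FeO (M=71.844): mol = 0.48146; Fe = 0.48146, O = 0.48146.
SiO2 (M=60.083): mol = 0.59967; Si = 0.59967, O = 1.19934.
ΣO = 2.41075; factor = 4/ΣO = 1.65923.
Si apfu = 0.59967 × 1.65923 = 0.995.

0.995 Si apfu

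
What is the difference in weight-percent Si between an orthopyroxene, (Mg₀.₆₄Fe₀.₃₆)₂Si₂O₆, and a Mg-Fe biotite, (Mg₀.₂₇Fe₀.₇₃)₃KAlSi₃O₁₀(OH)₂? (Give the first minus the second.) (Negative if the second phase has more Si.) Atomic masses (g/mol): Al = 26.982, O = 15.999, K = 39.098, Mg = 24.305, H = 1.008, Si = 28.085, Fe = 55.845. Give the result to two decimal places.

M((Mg₀.₆₄Fe₀.₃₆)₂Si₂O₆) = 223.483 g/mol, so wt% Si = 56.170/223.483 × 100 = 25.13%.
M((Mg₀.₂₇Fe₀.₇₃)₃KAlSi₃O₁₀(OH)₂) = 486.327 g/mol, so wt% Si = 84.255/486.327 × 100 = 17.32%.
25.13 − 17.32 = 7.81 pp.

7.81 percentage points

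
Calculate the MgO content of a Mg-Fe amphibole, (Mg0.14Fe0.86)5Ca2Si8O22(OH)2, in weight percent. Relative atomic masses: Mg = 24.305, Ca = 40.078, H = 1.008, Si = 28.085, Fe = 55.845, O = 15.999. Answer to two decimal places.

Formula mass = 947.975 g/mol.
0.70 Mg → 0.7000 mol MgO per formula unit; M(MgO) = 40.304, so MgO mass = 28.213 g.
28.213/947.975 × 100 = 2.98 wt%.

2.98 wt%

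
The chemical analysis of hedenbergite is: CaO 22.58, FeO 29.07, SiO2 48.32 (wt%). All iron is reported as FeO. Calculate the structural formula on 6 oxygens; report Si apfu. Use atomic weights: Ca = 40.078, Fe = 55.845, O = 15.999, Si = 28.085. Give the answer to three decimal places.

1.997 Si apfu

22.58 wt% CaO ÷ 56.077 g/mol = 0.40266 mol, giving 0.40266 Ca and 0.40266 O.
29.07 wt% FeO ÷ 71.844 g/mol = 0.40463 mol, giving 0.40463 Fe and 0.40463 O.
48.32 wt% SiO2 ÷ 60.083 g/mol = 0.80422 mol, giving 0.80422 Si and 1.60844 O.
Oxygen sums to 2.41573; scaling by 6/2.41573 = 2.48372 puts the formula on 6 O.
Si: 0.80422 × 2.48372 = 1.997 atoms per formula unit.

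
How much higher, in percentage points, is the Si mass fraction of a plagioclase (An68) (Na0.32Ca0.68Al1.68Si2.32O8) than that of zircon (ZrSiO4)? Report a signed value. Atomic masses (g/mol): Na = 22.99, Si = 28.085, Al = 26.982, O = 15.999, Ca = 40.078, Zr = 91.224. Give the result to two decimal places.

8.54 percentage points

Si in Na0.32Ca0.68Al1.68Si2.32O8: molar mass 273.089 g/mol; 2.32×28.085 = 65.157 g → 23.86 wt%.
Si in ZrSiO4: molar mass 183.305 g/mol; 1×28.085 = 28.085 g → 15.32 wt%.
Difference = 23.86 − 15.32 = 8.54 percentage points.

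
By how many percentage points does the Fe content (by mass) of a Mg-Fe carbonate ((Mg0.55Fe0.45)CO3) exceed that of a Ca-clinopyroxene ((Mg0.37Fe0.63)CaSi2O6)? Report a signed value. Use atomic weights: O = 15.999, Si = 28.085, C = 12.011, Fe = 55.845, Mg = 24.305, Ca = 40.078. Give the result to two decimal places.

M((Mg0.55Fe0.45)CO3) = 98.506 g/mol, so wt% Fe = 25.130/98.506 × 100 = 25.51%.
M((Mg0.37Fe0.63)CaSi2O6) = 236.417 g/mol, so wt% Fe = 35.182/236.417 × 100 = 14.88%.
25.51 − 14.88 = 10.63 pp.

10.63 percentage points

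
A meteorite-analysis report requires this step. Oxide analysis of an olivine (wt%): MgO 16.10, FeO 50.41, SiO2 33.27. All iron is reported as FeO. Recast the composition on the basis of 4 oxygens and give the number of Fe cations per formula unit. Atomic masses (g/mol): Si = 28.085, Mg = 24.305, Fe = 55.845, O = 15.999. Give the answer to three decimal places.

1.271 Fe apfu

16.10 wt% MgO ÷ 40.304 g/mol = 0.39946 mol, giving 0.39946 Mg and 0.39946 O.
50.41 wt% FeO ÷ 71.844 g/mol = 0.70166 mol, giving 0.70166 Fe and 0.70166 O.
33.27 wt% SiO2 ÷ 60.083 g/mol = 0.55373 mol, giving 0.55373 Si and 1.10746 O.
Oxygen sums to 2.20858; scaling by 4/2.20858 = 1.81112 puts the formula on 4 O.
Fe: 0.70166 × 1.81112 = 1.271 atoms per formula unit.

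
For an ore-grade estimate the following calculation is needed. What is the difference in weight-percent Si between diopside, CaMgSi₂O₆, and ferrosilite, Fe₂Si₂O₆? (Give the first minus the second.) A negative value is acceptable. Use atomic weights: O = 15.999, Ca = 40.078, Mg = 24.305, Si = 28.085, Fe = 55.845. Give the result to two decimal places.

4.65 percentage points

M(CaMgSi₂O₆) = 216.547 g/mol, so wt% Si = 56.170/216.547 × 100 = 25.94%.
M(Fe₂Si₂O₆) = 263.854 g/mol, so wt% Si = 56.170/263.854 × 100 = 21.29%.
25.94 − 21.29 = 4.65 pp.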